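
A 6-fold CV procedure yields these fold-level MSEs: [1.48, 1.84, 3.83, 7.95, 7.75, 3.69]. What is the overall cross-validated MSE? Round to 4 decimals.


Sum of fold MSEs = 26.5400.
Average = 26.5400 / 6 = 4.4233.

4.4233


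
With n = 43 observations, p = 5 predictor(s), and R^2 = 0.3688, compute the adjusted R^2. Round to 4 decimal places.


Adjusted R^2 = 1 - (1 - R^2) * (n-1)/(n-p-1).
(1 - R^2) = 0.6312.
(n-1)/(n-p-1) = 42/37.
(1 - R^2) * (n-1) = 0.6312 * 42 = 26.5104.
Divide by (n-p-1): 26.5104 / 37 = 0.7165.
Adj R^2 = 1 - 0.7165 = 0.2835.

0.2835


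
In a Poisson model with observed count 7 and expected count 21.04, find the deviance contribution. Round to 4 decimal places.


First: ln(7/21.04) = -1.100515.
Then: 7 * -1.100515 = -7.703605.
y - mu = 7 - 21.04 = -14.04.
D = 2(-7.703605 - -14.04) = 12.672790, which rounds to 12.6728.

12.6728


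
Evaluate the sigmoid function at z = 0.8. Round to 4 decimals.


First, exp(-0.8000) = 0.4493.
Then sigma(z) = 1/(1 + 0.4493) = 0.6900.

0.6900


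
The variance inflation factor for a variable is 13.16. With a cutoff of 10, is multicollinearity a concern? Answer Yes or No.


Check: VIF = 13.16 vs threshold = 10.
Since 13.16 >= 10, the answer is Yes.

Yes


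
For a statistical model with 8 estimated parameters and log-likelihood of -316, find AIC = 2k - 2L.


AIC = 2k - 2*loglik = 2(8) - 2(-316).
= 16 + 632 = 648.

648


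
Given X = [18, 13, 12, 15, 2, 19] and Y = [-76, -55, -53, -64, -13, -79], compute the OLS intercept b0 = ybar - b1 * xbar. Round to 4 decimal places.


Compute b1 = -3.9037 from the OLS formula.
With xbar = 13.1667 and ybar = -56.6667, the intercept is:
b0 = -56.6667 - -3.9037 * 13.1667 = -5.2685.

-5.2685


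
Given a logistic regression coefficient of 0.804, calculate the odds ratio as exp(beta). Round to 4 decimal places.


The odds ratio is computed as:
OR = e^(0.804) = 2.2345.

2.2345


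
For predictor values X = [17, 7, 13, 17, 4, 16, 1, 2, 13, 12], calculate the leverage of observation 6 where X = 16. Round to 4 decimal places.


Compute xbar = 10.2000 with n = 10 observations.
SXX = 345.6000.
Leverage = 1/10 + (16 - 10.2000)^2/345.6000 = 0.1973.

0.1973


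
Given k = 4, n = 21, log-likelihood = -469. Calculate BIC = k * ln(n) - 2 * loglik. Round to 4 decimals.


Compute k*ln(n) = 4*ln(21) = 4*3.044522 = 12.178088.
Then -2*loglik = 938.
BIC = 12.178088 + 938 = 950.178088, which rounds to 950.1781.

950.1781


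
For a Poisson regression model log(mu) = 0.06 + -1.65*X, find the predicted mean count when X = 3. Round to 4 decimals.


eta = 0.06 + -1.65 * 3 = -4.8900.
mu = exp(-4.8900) = 0.0075.

0.0075


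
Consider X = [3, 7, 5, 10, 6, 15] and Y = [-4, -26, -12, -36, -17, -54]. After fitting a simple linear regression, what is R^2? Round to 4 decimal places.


Fit the OLS line: b0 = 7.3723, b1 = -4.2007.
SSres = 25.1533.
SStot = 1636.8333.
R^2 = 1 - 25.1533/1636.8333 = 0.9846.

0.9846


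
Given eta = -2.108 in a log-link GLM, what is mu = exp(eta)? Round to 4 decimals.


The inverse log link gives:
mu = exp(-2.108) = 0.1215.

0.1215


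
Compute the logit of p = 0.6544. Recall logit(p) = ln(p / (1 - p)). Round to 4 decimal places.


Compute the odds: 0.6544/0.3456 = 1.8935.
Take the natural log: ln(1.8935) = 0.6384.

0.6384


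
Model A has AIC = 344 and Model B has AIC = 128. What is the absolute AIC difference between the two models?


Absolute difference = |344 - 128| = 216.
The model with lower AIC (B) is preferred.

216


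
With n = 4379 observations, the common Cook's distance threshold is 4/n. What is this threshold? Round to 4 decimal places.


The threshold is 4/n.
4/4379 = 0.0009.

0.0009


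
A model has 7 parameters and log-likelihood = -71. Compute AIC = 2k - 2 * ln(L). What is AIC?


AIC = 2k - 2*loglik = 2(7) - 2(-71).
= 14 + 142 = 156.

156


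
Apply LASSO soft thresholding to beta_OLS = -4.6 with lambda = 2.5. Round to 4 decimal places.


Check: |-4.6| = 4.6 vs lambda = 2.5.
Since |beta| > lambda, coefficient = sign(beta)*(|beta| - lambda) = -2.1000.
Soft-thresholded coefficient = -2.1000.

-2.1000


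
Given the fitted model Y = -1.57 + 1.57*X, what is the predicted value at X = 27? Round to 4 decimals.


Predicted value:
Y = -1.57 + (1.57)(27) = -1.57 + 42.3900 = 40.8200.

40.8200


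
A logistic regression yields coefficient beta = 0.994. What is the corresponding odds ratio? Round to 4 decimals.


The odds ratio is computed as:
OR = e^(0.994) = 2.7020.

2.7020


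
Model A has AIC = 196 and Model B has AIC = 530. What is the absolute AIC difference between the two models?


|AIC_A - AIC_B| = |196 - 530| = 334.
Model A is preferred (lower AIC).

334


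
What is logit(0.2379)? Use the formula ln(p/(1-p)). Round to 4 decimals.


1 - p = 0.7621.
p/(1-p) = 0.3122.
logit = ln(0.3122) = -1.1642.

-1.1642


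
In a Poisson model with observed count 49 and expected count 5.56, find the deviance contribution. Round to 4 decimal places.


y/mu = 49/5.56 = 8.812950 (approx.), and ln(49/5.56) = 2.176222.
y * ln(y/mu) = 49 * 2.176222 = 106.634878.
y - mu = 43.44.
D = 2 * (106.634878 - 43.44) = 126.389756, which rounds to 126.3898.

126.3898


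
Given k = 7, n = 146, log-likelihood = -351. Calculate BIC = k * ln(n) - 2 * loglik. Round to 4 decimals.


ln(146) = 4.983607.
k * ln(n) = 7 * 4.983607 = 34.885249.
-2L = 702.
BIC = 34.885249 + 702 = 736.885249, which rounds to 736.8852.

736.8852


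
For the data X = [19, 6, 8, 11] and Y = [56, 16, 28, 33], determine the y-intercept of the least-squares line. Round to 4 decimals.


The slope is b1 = 2.8980.
Sample means are xbar = 11.0000 and ybar = 33.2500.
Intercept: b0 = 33.2500 - (2.8980)(11.0000) = 1.3724.

1.3724


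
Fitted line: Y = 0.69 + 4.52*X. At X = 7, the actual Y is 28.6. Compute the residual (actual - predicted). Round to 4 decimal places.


Compute yhat = 0.69 + (4.52)(7) = 32.3300.
Residual = actual - predicted = 28.6 - 32.3300 = -3.7300.

-3.7300


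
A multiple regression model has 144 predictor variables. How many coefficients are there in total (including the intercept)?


Each predictor gets one coefficient, plus one intercept.
Total parameters = 144 + 1 = 145.

145


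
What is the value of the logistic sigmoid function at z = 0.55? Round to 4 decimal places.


First, exp(-0.5500) = 0.5769.
Then sigma(z) = 1/(1 + 0.5769) = 0.6341.

0.6341


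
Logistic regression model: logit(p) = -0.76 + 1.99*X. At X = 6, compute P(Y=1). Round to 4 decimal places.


Compute z = -0.76 + (1.99)(6) = 11.1800.
exp(-z) = 0.0000.
P = 1/(1 + 0.0000) = 1.0000.

1.0000


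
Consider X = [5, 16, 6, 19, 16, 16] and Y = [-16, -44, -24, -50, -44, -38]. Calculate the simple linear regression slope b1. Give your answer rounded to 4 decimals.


Calculate xbar = 13.0000, ybar = -36.0000.
S_xx = 176.0000, S_xy = -382.0000.
Using b1 = S_xy / S_xx = -382.0000 / 176.0000, we get b1 = -2.1705.

-2.1705


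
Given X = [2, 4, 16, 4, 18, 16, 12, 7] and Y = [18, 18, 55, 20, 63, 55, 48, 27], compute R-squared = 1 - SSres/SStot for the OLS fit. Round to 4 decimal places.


Fit the OLS line: b0 = 8.7086, b1 = 2.9662.
SSres = 41.5498.
SStot = 2548.0000.
R^2 = 1 - 41.5498/2548.0000 = 0.9837.

0.9837


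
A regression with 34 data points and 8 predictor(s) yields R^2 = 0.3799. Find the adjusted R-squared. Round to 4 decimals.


Adjusted R^2 = 1 - (1 - R^2) * (n-1)/(n-p-1).
(1 - R^2) = 0.6201.
(n-1)/(n-p-1) = 33/25.
(1 - R^2) * (n-1) = 0.6201 * 33 = 20.4633.
Divide by (n-p-1): 20.4633 / 25 = 0.8185.
Adj R^2 = 1 - 0.8185 = 0.1815.

0.1815


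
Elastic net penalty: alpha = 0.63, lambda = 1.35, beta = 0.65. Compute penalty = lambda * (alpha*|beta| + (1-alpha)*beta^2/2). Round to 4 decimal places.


alpha * |beta| = 0.63 * 0.65 = 0.4095.
(1-alpha) * beta^2/2 = 0.37 * 0.4225/2 = 0.0782.
Total = 1.35 * (0.4095 + 0.0782) = 0.6583.

0.6583


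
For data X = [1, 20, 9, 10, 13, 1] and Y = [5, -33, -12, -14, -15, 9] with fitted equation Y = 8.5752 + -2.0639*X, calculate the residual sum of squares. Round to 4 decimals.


Predicted values from Y = 8.5752 + -2.0639*X.
Residuals: [-1.5113, -0.2972, -2.0001, -1.9362, 3.2555, 2.4887].
SSres = 26.9135.

26.9135


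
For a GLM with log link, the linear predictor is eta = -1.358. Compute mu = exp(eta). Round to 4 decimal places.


Apply the inverse link:
mu = e^-1.358 = 0.2572.

0.2572


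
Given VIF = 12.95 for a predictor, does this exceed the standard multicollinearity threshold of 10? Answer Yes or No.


Check: VIF = 12.95 vs threshold = 10.
Since 12.95 >= 10, the answer is Yes.

Yes


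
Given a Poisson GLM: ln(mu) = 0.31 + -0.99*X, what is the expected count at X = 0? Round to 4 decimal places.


eta = 0.31 + -0.99 * 0 = 0.3100.
mu = exp(0.3100) = 1.3634.

1.3634


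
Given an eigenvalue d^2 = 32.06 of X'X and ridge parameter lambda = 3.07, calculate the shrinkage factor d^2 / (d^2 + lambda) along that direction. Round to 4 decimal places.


d^2 + lambda = 32.06 + 3.07 = 35.1300.
Shrinkage factor = 32.06/35.1300 = 0.9126.

0.9126


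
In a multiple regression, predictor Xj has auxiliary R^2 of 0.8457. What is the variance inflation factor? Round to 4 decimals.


Denominator: 1 - 0.8457 = 0.1543.
VIF = 1 / 0.1543 = 6.4809.

6.4809


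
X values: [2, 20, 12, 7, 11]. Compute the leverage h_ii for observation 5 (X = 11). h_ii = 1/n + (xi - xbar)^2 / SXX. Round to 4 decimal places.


Mean of X: xbar = 10.4000.
SXX = 177.2000.
For X = 11: h = 1/5 + (11 - 10.4000)^2/177.2000 = 0.2020.

0.2020


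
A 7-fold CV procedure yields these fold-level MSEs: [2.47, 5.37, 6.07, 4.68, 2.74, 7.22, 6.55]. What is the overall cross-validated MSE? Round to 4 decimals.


Sum of fold MSEs = 35.1000.
Average = 35.1000 / 7 = 5.0143.

5.0143


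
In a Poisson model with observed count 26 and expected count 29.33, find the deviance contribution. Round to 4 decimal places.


y/mu = 26/29.33 = 0.886464 (approx.), and ln(26/29.33) = -0.120514.
y * ln(y/mu) = 26 * -0.120514 = -3.133364.
y - mu = -3.33.
D = 2 * (-3.133364 - -3.33) = 0.393272, which rounds to 0.3933.

0.3933


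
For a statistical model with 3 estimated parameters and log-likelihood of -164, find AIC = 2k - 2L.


AIC = 2k - 2*loglik = 2(3) - 2(-164).
= 6 + 328 = 334.

334


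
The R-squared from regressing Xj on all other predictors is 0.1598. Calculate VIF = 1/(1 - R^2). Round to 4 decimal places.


Using VIF = 1/(1 - R^2_j):
1 - 0.1598 = 0.8402.
VIF = 1.1902.

1.1902


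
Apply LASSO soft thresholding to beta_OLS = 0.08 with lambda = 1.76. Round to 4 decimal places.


Absolute value: |0.08| = 0.08.
Compare to lambda = 1.76.
Since |beta| <= lambda, the coefficient is set to 0.

0.0000


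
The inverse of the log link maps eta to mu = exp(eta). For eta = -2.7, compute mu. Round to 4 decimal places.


mu = exp(eta) = exp(-2.7).
= 0.0672.

0.0672


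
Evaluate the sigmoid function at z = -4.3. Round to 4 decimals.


First, exp(4.3000) = 73.6998.
Then sigma(z) = 1/(1 + 73.6998) = 0.0134.

0.0134


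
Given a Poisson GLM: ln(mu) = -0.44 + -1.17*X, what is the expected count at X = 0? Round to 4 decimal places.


Compute eta = -0.44 + -1.17 * 0 = -0.4400.
Apply inverse link: mu = e^-0.4400 = 0.6440.

0.6440


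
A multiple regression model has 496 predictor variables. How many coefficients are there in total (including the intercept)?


Total coefficients = number of predictors + 1 (for the intercept).
= 496 + 1 = 497.

497


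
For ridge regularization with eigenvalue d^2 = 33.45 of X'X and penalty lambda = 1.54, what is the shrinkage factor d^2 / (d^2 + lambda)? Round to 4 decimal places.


d^2 + lambda = 33.45 + 1.54 = 34.9900.
Shrinkage factor = 33.45/34.9900 = 0.9560.

0.9560


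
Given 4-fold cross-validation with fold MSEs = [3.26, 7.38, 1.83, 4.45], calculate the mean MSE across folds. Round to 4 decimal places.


Add all fold MSEs: 16.9200.
Divide by k = 4: 16.9200/4 = 4.2300.

4.2300


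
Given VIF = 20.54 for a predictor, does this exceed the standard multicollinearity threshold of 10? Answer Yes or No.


Compare VIF = 20.54 to the threshold of 10.
20.54 >= 10, so the answer is Yes.

Yes


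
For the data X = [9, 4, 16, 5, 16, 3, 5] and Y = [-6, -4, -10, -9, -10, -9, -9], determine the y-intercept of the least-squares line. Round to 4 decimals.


Compute b1 = -0.1852 from the OLS formula.
With xbar = 8.2857 and ybar = -8.1429, the intercept is:
b0 = -8.1429 - -0.1852 * 8.2857 = -6.6082.

-6.6082


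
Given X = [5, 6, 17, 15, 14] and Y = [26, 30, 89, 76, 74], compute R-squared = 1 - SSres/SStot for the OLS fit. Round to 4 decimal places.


The fitted line is Y = -0.8218 + 5.2475*X.
SSres = 6.5743, SStot = 3344.0000.
R^2 = 1 - SSres/SStot = 0.9980.

0.9980


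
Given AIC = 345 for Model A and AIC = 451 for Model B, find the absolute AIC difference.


Absolute difference = |345 - 451| = 106.
The model with lower AIC (A) is preferred.

106


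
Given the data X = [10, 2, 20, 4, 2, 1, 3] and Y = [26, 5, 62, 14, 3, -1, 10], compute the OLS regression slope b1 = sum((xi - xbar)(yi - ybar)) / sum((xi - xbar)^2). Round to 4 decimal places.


The sample means are xbar = 6.0000 and ybar = 17.0000.
Compute S_xx = 282.0000 and S_xy = 887.0000.
Slope b1 = S_xy / S_xx = 887.0000 / 282.0000 = 3.1454.

3.1454


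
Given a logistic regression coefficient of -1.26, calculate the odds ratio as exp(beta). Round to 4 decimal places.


Odds ratio = exp(beta) = exp(-1.26).
= 0.2837.

0.2837


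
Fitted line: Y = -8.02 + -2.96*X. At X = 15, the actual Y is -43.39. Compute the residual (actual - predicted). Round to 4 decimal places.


Compute yhat = -8.02 + (-2.96)(15) = -52.4200.
Residual = actual - predicted = -43.39 - -52.4200 = 9.0300.

9.0300


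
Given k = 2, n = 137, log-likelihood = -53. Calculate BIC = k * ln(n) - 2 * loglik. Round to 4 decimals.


Compute k*ln(n) = 2*ln(137) = 2*4.919981 = 9.839962.
Then -2*loglik = 106.
BIC = 9.839962 + 106 = 115.839962, which rounds to 115.8400.

115.8400


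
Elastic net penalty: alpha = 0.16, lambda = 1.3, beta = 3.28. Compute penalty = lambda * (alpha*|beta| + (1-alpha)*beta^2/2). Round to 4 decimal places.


L1 component = 0.16 * |3.28| = 0.5248.
L2 component = 0.84 * 3.28^2 / 2 = 4.5185.
Penalty = 1.3 * (0.5248 + 4.5185) = 1.3 * 5.0433 = 6.5563.

6.5563


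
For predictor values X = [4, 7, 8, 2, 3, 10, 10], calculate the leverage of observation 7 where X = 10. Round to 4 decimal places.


Mean of X: xbar = 6.2857.
SXX = 65.4286.
For X = 10: h = 1/7 + (10 - 6.2857)^2/65.4286 = 0.3537.

0.3537


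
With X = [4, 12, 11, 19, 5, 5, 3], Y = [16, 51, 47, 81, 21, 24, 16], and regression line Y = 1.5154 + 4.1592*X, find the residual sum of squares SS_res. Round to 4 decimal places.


For each point, residual = actual - predicted.
Residuals: [-2.1522, -0.4258, -0.2666, 0.4598, -1.3114, 1.6886, 2.0070].
Sum of squared residuals = 13.6950.

13.6950


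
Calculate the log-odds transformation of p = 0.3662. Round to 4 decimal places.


Compute the odds: 0.3662/0.6338 = 0.5778.
Take the natural log: ln(0.5778) = -0.5486.

-0.5486


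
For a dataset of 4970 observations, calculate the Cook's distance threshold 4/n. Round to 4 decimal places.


The threshold is 4/n.
4/4970 = 0.0008.

0.0008


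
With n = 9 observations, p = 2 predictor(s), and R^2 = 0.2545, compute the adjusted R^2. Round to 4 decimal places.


Using the formula:
(1 - 0.2545) = 0.7455.
Multiply by 8/6: 0.7455 * 8 = 5.9640, then 5.9640 / 6 = 0.9940.
Adj R^2 = 1 - 0.9940 = 0.0060.

0.0060


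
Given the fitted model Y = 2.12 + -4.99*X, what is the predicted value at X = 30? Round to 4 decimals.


Substitute X = 30 into the equation:
Y = 2.12 + -4.99 * 30 = 2.12 + -149.7000 = -147.5800.

-147.5800


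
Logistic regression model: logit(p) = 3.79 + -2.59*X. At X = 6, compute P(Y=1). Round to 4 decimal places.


Compute z = 3.79 + (-2.59)(6) = -11.7500.
exp(-z) = 126753.5590.
P = 1/(1 + 126753.5590) = 0.0000.

0.0000


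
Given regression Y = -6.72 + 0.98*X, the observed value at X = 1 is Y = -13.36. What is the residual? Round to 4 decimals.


Compute yhat = -6.72 + (0.98)(1) = -5.7400.
Residual = actual - predicted = -13.36 - -5.7400 = -7.6200.

-7.6200


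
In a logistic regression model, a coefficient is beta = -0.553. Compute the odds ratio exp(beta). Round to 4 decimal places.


exp(-0.553) = 0.5752.
So the odds ratio is 0.5752.

0.5752


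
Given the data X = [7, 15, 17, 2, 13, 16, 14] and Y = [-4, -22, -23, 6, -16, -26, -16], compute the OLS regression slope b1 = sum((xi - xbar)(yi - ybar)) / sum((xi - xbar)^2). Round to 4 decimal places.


Calculate xbar = 12.0000, ybar = -14.4286.
S_xx = 180.0000, S_xy = -373.0000.
Using b1 = S_xy / S_xx = -373.0000 / 180.0000, we get b1 = -2.0722.

-2.0722


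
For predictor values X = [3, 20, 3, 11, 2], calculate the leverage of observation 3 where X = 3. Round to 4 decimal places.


n = 5, xbar = 7.8000.
SXX = sum((xi - xbar)^2) = 238.8000.
h = 1/5 + (3 - 7.8000)^2 / 238.8000 = 0.2965.

0.2965


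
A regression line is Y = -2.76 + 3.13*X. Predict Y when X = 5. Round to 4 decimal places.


Predicted value:
Y = -2.76 + (3.13)(5) = -2.76 + 15.6500 = 12.8900.

12.8900


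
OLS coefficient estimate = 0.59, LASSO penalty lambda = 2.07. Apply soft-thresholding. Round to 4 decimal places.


Absolute value: |0.59| = 0.59.
Compare to lambda = 2.07.
Since |beta| <= lambda, the coefficient is set to 0.

0.0000


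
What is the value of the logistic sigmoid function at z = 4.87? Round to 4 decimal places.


exp(-4.8700) = 0.0077.
1 + exp(-z) = 1.0077.
sigmoid = 1/1.0077 = 0.9924.

0.9924


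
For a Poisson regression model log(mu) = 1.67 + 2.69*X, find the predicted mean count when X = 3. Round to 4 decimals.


Linear predictor: eta = 1.67 + (2.69)(3) = 9.7400.
Expected count: mu = exp(9.7400) = 16983.5414.

16983.5414


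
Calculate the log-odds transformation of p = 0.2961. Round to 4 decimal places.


1 - p = 0.7039.
p/(1-p) = 0.4207.
logit = ln(0.4207) = -0.8659.

-0.8659


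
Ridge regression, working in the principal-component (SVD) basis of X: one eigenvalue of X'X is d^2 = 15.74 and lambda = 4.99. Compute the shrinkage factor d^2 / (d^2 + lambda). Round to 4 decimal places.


d^2 + lambda = 15.74 + 4.99 = 20.7300.
Shrinkage factor = 15.74/20.7300 = 0.7593.

0.7593


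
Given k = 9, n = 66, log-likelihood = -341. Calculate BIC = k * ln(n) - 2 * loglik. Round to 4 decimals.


ln(66) = 4.189655.
k * ln(n) = 9 * 4.189655 = 37.706895.
-2L = 682.
BIC = 37.706895 + 682 = 719.706895, which rounds to 719.7069.

719.7069


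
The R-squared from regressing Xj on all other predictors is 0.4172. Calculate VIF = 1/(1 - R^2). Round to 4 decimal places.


Denominator: 1 - 0.4172 = 0.5828.
VIF = 1 / 0.5828 = 1.7159.

1.7159


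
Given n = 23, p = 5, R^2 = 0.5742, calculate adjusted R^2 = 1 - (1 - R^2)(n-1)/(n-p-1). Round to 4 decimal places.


Using the formula:
(1 - 0.5742) = 0.4258.
Multiply by 22/17: 0.4258 * 22 = 9.3676, then 9.3676 / 17 = 0.5510.
Adj R^2 = 1 - 0.5510 = 0.4490.

0.4490


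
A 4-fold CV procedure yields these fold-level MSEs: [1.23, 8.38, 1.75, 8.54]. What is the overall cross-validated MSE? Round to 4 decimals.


Total MSE across folds = 19.9000.
CV-MSE = 19.9000/4 = 4.9750.

4.9750


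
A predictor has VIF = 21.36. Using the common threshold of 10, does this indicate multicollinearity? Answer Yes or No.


The threshold is 10.
VIF = 21.36 is >= 10.
Multicollinearity indication: Yes.

Yes


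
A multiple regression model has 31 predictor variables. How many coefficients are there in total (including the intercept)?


Each predictor gets one coefficient, plus one intercept.
Total parameters = 31 + 1 = 32.

32


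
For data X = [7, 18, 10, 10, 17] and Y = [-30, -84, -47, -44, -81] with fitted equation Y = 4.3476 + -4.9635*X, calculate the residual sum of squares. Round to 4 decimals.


For each point, residual = actual - predicted.
Residuals: [0.3969, 0.9954, -1.7126, 1.2874, -0.9681].
Sum of squared residuals = 6.6760.

6.6760


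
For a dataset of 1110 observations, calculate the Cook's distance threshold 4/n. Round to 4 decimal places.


Cook's distance cutoff = 4/n = 4/1110.
= 0.0036.

0.0036


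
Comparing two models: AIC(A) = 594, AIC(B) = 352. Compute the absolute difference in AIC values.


|AIC_A - AIC_B| = |594 - 352| = 242.
Model B is preferred (lower AIC).

242


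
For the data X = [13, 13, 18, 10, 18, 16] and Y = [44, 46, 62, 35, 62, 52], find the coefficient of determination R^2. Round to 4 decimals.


The fitted line is Y = 1.7857 + 3.2987*X.
SSres = 10.2532, SStot = 568.8333.
R^2 = 1 - SSres/SStot = 0.9820.

0.9820


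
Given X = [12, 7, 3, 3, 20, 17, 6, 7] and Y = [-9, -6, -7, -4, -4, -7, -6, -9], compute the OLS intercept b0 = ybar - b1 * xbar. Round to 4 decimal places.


First find the slope: b1 = 0.0231.
Means: xbar = 9.3750, ybar = -6.5000.
b0 = ybar - b1 * xbar = -6.5000 - 0.0231 * 9.3750 = -6.7162.

-6.7162


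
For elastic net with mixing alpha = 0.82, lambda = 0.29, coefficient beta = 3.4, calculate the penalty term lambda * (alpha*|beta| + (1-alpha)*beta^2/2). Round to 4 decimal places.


alpha * |beta| = 0.82 * 3.4 = 2.7880.
(1-alpha) * beta^2/2 = 0.18 * 11.5600/2 = 1.0404.
Total = 0.29 * (2.7880 + 1.0404) = 1.1102.

1.1102


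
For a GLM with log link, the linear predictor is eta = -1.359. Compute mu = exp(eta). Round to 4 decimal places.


The inverse log link gives:
mu = exp(-1.359) = 0.2569.

0.2569


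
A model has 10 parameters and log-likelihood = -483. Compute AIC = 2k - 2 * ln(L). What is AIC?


Compute:
2k = 2*10 = 20.
-2*loglik = -2*(-483) = 966.
AIC = 20 + 966 = 986.

986


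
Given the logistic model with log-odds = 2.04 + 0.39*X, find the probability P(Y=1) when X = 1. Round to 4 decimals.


Linear predictor: z = 2.04 + 0.39 * 1 = 2.4300.
P = 1/(1 + exp(-2.4300)) = 1/(1 + 0.0880) = 0.9191.

0.9191


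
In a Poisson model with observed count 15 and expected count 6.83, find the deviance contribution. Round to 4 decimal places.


Compute y*ln(y/mu) = 15*ln(15/6.83) = 15*0.786726 = 11.800890.
y - mu = 8.17.
D = 2*(11.800890 - (8.17)) = 7.261780, which rounds to 7.2618.

7.2618


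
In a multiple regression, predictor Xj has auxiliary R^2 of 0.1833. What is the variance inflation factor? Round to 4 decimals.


VIF = 1 / (1 - 0.1833).
= 1 / 0.8167 = 1.2244.

1.2244


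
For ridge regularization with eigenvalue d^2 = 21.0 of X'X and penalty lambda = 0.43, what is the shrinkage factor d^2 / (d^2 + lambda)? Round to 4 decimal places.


d^2 + lambda = 21.0 + 0.43 = 21.4300.
Shrinkage factor = 21.0/21.4300 = 0.9799.

0.9799


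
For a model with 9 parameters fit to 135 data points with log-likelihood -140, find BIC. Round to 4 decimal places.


k * ln(n) = 9 * ln(135) = 9 * 4.905275 = 44.147475.
-2 * loglik = -2 * (-140) = 280.
BIC = 44.147475 + 280 = 324.147475, which rounds to 324.1475.

324.1475


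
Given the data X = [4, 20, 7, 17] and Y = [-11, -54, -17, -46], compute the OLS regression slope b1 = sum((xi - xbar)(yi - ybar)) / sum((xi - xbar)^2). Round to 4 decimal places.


Calculate xbar = 12.0000, ybar = -32.0000.
S_xx = 178.0000, S_xy = -489.0000.
Using b1 = S_xy / S_xx = -489.0000 / 178.0000, we get b1 = -2.7472.

-2.7472


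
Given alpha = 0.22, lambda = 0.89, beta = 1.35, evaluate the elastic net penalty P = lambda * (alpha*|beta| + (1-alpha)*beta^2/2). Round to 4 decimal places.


Compute:
L1 = 0.22 * 1.35 = 0.2970.
L2 = 0.78 * 1.35^2 / 2 = 0.7108.
Penalty = 0.89 * (0.2970 + 0.7108) = 0.8969.

0.8969


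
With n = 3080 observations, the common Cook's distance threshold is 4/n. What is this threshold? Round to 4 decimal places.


The threshold is 4/n.
4/3080 = 0.0013.

0.0013


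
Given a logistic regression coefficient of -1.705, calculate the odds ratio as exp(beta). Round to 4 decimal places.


The odds ratio is computed as:
OR = e^(-1.705) = 0.1818.

0.1818


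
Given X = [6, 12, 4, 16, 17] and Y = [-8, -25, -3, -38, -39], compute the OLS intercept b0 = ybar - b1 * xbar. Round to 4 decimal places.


First find the slope: b1 = -2.8529.
Means: xbar = 11.0000, ybar = -22.6000.
b0 = ybar - b1 * xbar = -22.6000 - -2.8529 * 11.0000 = 8.7824.

8.7824


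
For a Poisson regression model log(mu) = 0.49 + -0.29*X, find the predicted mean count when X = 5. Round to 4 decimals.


Compute eta = 0.49 + -0.29 * 5 = -0.9600.
Apply inverse link: mu = e^-0.9600 = 0.3829.

0.3829


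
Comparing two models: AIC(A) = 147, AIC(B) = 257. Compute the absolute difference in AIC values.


|AIC_A - AIC_B| = |147 - 257| = 110.
Model A is preferred (lower AIC).

110


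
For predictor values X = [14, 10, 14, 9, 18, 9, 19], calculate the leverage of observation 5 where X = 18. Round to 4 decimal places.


Mean of X: xbar = 13.2857.
SXX = 103.4286.
For X = 18: h = 1/7 + (18 - 13.2857)^2/103.4286 = 0.3577.

0.3577


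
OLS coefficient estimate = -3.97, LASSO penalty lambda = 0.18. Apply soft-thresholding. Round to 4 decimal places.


Check: |-3.97| = 3.97 vs lambda = 0.18.
Since |beta| > lambda, coefficient = sign(beta)*(|beta| - lambda) = -3.7900.
Soft-thresholded coefficient = -3.7900.

-3.7900


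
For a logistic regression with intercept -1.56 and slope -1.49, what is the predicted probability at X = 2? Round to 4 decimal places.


z = -1.56 + -1.49 * 2 = -4.5400.
Sigmoid: P = 1 / (1 + exp(4.5400)) = 0.0106.

0.0106


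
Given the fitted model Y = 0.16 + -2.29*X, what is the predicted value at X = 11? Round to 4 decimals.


Plug X = 11 into Y = 0.16 + -2.29*X:
Y = 0.16 + -25.1900 = -25.0300.

-25.0300


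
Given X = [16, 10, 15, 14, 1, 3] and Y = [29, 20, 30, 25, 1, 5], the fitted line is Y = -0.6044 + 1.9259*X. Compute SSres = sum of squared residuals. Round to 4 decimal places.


Predicted values from Y = -0.6044 + 1.9259*X.
Residuals: [-1.2100, 1.3454, 1.7159, -1.3582, -0.3215, -0.1733].
SSres = 8.1966.

8.1966


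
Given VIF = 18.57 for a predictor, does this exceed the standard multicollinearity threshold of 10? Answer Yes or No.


Compare VIF = 18.57 to the threshold of 10.
18.57 >= 10, so the answer is Yes.

Yes


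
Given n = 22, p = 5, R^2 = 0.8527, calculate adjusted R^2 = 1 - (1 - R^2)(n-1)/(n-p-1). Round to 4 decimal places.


Using the formula:
(1 - 0.8527) = 0.1473.
Multiply by 21/16: 0.1473 * 21 = 3.0933, then 3.0933 / 16 = 0.1933.
Adj R^2 = 1 - 0.1933 = 0.8067.

0.8067


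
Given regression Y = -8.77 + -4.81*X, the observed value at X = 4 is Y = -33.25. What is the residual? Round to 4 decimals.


Predicted = -8.77 + -4.81 * 4 = -28.0100.
Residual = -33.25 - -28.0100 = -5.2400.

-5.2400


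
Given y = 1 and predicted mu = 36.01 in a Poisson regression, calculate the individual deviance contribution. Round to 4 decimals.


y/mu = 1/36.01 = 0.027770 (approx.), and ln(1/36.01) = -3.583797.
y * ln(y/mu) = 1 * -3.583797 = -3.583797.
y - mu = -35.01.
D = 2 * (-3.583797 - -35.01) = 62.852406, which rounds to 62.8524.

62.8524


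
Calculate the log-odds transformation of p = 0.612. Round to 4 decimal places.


The odds are p/(1-p) = 0.612 / 0.388 = 1.5773.
logit(p) = ln(1.5773) = 0.4557.

0.4557


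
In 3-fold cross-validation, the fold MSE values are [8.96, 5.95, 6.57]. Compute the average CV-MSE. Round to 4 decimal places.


Sum of fold MSEs = 21.4800.
Average = 21.4800 / 3 = 7.1600.

7.1600


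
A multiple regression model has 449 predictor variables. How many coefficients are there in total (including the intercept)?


Total coefficients = number of predictors + 1 (for the intercept).
= 449 + 1 = 450.

450


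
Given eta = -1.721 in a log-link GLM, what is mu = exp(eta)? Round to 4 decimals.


mu = exp(eta) = exp(-1.721).
= 0.1789.

0.1789


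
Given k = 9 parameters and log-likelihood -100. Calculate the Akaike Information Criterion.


AIC = 2*9 - 2*(-100).
= 18 + 200 = 218.

218


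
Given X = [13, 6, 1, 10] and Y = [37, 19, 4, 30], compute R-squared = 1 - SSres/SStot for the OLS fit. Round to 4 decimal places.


The fitted line is Y = 1.7593 + 2.7654*X.
SSres = 1.5432, SStot = 621.0000.
R^2 = 1 - SSres/SStot = 0.9975.

0.9975


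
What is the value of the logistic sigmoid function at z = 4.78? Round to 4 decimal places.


Compute exp(-4.7800) = 0.0084.
Sigmoid = 1 / (1 + 0.0084) = 1 / 1.0084 = 0.9917.

0.9917


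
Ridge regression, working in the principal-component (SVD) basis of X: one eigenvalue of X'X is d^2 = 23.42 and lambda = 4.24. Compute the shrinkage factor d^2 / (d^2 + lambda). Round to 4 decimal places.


d^2 + lambda = 23.42 + 4.24 = 27.6600.
Shrinkage factor = 23.42/27.6600 = 0.8467.

0.8467


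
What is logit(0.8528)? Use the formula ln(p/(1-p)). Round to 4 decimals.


The odds are p/(1-p) = 0.8528 / 0.1472 = 5.7935.
logit(p) = ln(5.7935) = 1.7567.

1.7567


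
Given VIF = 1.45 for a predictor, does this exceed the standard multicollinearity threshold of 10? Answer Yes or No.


Compare VIF = 1.45 to the threshold of 10.
1.45 < 10, so the answer is No.

No


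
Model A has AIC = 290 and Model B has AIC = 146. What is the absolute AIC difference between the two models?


|AIC_A - AIC_B| = |290 - 146| = 144.
Model B is preferred (lower AIC).

144


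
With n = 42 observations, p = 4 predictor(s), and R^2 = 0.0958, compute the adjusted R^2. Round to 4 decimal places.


Using the formula:
(1 - 0.0958) = 0.9042.
Multiply by 41/37: 0.9042 * 41 = 37.0722, then 37.0722 / 37 = 1.0020.
Adj R^2 = 1 - 1.0020 = -0.0020.

-0.0020


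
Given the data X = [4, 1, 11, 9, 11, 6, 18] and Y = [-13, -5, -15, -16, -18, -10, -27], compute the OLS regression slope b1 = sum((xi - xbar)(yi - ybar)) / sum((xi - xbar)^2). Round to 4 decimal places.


First compute the means: xbar = 8.5714, ybar = -14.8571.
Then S_xx = sum((xi - xbar)^2) = 185.7143.
S_xy = sum((xi - xbar)(yi - ybar)) = -218.5714.
b1 = S_xy / S_xx = -218.5714 / 185.7143 = -1.1769.

-1.1769


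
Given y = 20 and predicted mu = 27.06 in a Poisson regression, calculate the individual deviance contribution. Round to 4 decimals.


Compute y*ln(y/mu) = 20*ln(20/27.06) = 20*-0.302324 = -6.046480.
y - mu = -7.06.
D = 2*(-6.046480 - (-7.06)) = 2.027040, which rounds to 2.0270.

2.0270


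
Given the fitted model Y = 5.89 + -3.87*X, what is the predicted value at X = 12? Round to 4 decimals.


Plug X = 12 into Y = 5.89 + -3.87*X:
Y = 5.89 + -46.4400 = -40.5500.

-40.5500


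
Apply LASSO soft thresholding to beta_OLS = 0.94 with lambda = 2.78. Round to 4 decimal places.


Absolute value: |0.94| = 0.94.
Compare to lambda = 2.78.
Since |beta| <= lambda, the coefficient is set to 0.

0.0000


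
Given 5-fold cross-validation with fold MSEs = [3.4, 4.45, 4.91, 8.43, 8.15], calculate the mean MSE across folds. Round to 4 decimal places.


Sum of fold MSEs = 29.3400.
Average = 29.3400 / 5 = 5.8680.

5.8680


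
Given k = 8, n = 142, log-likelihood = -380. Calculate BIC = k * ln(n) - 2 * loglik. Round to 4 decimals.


k * ln(n) = 8 * ln(142) = 8 * 4.955827 = 39.646616.
-2 * loglik = -2 * (-380) = 760.
BIC = 39.646616 + 760 = 799.646616, which rounds to 799.6466.

799.6466


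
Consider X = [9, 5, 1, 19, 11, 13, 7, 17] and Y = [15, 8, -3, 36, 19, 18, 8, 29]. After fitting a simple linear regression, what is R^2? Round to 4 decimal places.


The fitted line is Y = -4.4305 + 2.0176*X.
SSres = 31.4207, SStot = 1071.5000.
R^2 = 1 - SSres/SStot = 0.9707.

0.9707


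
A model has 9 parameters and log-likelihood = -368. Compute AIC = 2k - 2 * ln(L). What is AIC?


AIC = 2*9 - 2*(-368).
= 18 + 736 = 754.

754


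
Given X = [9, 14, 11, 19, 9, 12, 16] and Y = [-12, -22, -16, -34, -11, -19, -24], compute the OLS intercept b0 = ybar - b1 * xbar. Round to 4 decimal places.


First find the slope: b1 = -2.1086.
Means: xbar = 12.8571, ybar = -19.7143.
b0 = ybar - b1 * xbar = -19.7143 - -2.1086 * 12.8571 = 7.3966.

7.3966


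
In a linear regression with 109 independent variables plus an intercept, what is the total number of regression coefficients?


Including the intercept, the model has 109 predictor coefficients + 1 intercept.
Total = 110.

110


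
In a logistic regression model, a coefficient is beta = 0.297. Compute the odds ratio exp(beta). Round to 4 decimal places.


The odds ratio is computed as:
OR = e^(0.297) = 1.3458.

1.3458


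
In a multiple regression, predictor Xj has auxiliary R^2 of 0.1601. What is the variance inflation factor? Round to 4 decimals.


VIF = 1 / (1 - 0.1601).
= 1 / 0.8399 = 1.1906.

1.1906


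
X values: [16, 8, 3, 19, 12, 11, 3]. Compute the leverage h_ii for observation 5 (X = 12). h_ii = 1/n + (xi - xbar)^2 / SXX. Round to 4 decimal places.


Compute xbar = 10.2857 with n = 7 observations.
SXX = 223.4286.
Leverage = 1/7 + (12 - 10.2857)^2/223.4286 = 0.1560.

0.1560


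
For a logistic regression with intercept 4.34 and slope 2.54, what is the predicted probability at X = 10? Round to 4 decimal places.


Compute z = 4.34 + (2.54)(10) = 29.7400.
exp(-z) = 0.0000.
P = 1/(1 + 0.0000) = 1.0000.

1.0000


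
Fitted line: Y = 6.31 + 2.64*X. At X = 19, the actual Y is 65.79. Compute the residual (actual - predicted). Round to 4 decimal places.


Compute yhat = 6.31 + (2.64)(19) = 56.4700.
Residual = actual - predicted = 65.79 - 56.4700 = 9.3200.

9.3200


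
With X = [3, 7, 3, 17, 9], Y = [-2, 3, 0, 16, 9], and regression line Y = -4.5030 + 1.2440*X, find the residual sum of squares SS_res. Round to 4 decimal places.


Compute predicted values, then residuals = yi - yhat_i.
Residuals: [-1.2290, -1.2050, 0.7710, -0.6450, 2.3070].
SSres = sum(residual^2) = 9.2952.

9.2952


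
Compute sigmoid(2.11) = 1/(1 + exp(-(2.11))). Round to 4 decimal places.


exp(-2.1100) = 0.1212.
1 + exp(-z) = 1.1212.
sigmoid = 1/1.1212 = 0.8919.

0.8919


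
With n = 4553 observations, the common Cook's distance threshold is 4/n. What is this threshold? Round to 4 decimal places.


Using the rule of thumb:
Threshold = 4 / 4553 = 0.0009.

0.0009


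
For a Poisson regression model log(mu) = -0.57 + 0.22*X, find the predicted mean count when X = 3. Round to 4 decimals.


Compute eta = -0.57 + 0.22 * 3 = 0.0900.
Apply inverse link: mu = e^0.0900 = 1.0942.

1.0942


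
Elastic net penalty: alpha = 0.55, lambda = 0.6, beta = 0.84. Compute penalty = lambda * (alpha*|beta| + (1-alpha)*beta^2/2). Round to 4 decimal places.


alpha * |beta| = 0.55 * 0.84 = 0.4620.
(1-alpha) * beta^2/2 = 0.45 * 0.7056/2 = 0.1588.
Total = 0.6 * (0.4620 + 0.1588) = 0.3725.

0.3725


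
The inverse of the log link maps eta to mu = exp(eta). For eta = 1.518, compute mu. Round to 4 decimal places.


Apply the inverse link:
mu = e^1.518 = 4.5631.

4.5631


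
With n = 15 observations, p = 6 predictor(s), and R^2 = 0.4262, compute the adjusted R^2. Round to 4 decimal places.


Using the formula:
(1 - 0.4262) = 0.5738.
Multiply by 14/8: 0.5738 * 14 = 8.0332, then 8.0332 / 8 = 1.0042.
Adj R^2 = 1 - 1.0042 = -0.0042.

-0.0042


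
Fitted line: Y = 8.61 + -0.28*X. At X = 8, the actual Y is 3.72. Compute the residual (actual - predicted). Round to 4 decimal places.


Compute yhat = 8.61 + (-0.28)(8) = 6.3700.
Residual = actual - predicted = 3.72 - 6.3700 = -2.6500.

-2.6500


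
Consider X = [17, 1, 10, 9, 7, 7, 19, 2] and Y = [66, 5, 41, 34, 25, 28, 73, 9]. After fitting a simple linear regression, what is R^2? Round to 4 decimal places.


After computing the OLS fit (b0=0.8243, b1=3.8112):
SSres = 12.6792, SStot = 4166.8750.
R^2 = 1 - 12.6792/4166.8750 = 0.9970.

0.9970


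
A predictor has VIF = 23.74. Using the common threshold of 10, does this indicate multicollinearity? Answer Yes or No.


Compare VIF = 23.74 to the threshold of 10.
23.74 >= 10, so the answer is Yes.

Yes


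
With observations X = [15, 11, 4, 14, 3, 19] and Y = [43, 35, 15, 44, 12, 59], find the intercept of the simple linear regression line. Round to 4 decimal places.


Compute b1 = 2.8465 from the OLS formula.
With xbar = 11.0000 and ybar = 34.6667, the intercept is:
b0 = 34.6667 - 2.8465 * 11.0000 = 3.3548.

3.3548


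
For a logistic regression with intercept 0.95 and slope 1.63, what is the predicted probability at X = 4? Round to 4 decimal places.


z = 0.95 + 1.63 * 4 = 7.4700.
Sigmoid: P = 1 / (1 + exp(-7.4700)) = 0.9994.

0.9994


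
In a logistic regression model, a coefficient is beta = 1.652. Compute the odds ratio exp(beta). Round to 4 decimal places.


The odds ratio is computed as:
OR = e^(1.652) = 5.2174.

5.2174


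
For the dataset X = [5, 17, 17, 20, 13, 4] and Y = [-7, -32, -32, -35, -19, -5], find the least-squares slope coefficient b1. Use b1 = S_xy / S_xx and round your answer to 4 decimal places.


Calculate xbar = 12.6667, ybar = -21.6667.
S_xx = 225.3333, S_xy = -443.3333.
Using b1 = S_xy / S_xx = -443.3333 / 225.3333, we get b1 = -1.9675.

-1.9675


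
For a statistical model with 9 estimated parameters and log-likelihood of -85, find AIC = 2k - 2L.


Compute:
2k = 2*9 = 18.
-2*loglik = -2*(-85) = 170.
AIC = 18 + 170 = 188.

188


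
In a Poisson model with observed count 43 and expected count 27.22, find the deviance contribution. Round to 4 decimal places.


First: ln(43/27.22) = 0.457248.
Then: 43 * 0.457248 = 19.661664.
y - mu = 43 - 27.22 = 15.78.
D = 2(19.661664 - 15.78) = 7.763328, which rounds to 7.7633.

7.7633


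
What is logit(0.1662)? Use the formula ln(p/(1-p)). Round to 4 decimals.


Compute the odds: 0.1662/0.8338 = 0.1993.
Take the natural log: ln(0.1993) = -1.6128.

-1.6128


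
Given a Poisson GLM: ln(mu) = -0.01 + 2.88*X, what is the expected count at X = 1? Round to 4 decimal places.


Linear predictor: eta = -0.01 + (2.88)(1) = 2.8700.
Expected count: mu = exp(2.8700) = 17.6370.

17.6370


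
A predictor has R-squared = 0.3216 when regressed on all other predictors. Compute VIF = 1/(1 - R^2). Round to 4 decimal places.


Using VIF = 1/(1 - R^2_j):
1 - 0.3216 = 0.6784.
VIF = 1.4741.

1.4741


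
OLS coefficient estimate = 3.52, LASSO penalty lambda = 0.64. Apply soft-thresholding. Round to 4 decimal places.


Absolute value: |3.52| = 3.52.
Compare to lambda = 0.64.
Since |beta| > lambda, coefficient = sign(beta)*(|beta| - lambda) = 2.8800.

2.8800


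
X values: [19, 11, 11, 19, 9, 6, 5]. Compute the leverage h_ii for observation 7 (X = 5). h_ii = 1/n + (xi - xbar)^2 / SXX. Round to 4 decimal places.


Mean of X: xbar = 11.4286.
SXX = 191.7143.
For X = 5: h = 1/7 + (5 - 11.4286)^2/191.7143 = 0.3584.

0.3584


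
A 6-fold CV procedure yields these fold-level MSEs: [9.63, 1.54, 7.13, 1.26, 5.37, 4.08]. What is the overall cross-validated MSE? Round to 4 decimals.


Sum of fold MSEs = 29.0100.
Average = 29.0100 / 6 = 4.8350.

4.8350


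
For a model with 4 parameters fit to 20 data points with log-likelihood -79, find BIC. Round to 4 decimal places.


Compute k*ln(n) = 4*ln(20) = 4*2.995732 = 11.982928.
Then -2*loglik = 158.
BIC = 11.982928 + 158 = 169.982928, which rounds to 169.9829.

169.9829


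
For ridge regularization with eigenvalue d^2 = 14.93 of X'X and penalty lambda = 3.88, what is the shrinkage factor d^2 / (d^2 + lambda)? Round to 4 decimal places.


Denominator = d^2 + lambda = 14.93 + 3.88 = 18.8100.
Shrinkage = 14.93 / 18.8100 = 0.7937.

0.7937


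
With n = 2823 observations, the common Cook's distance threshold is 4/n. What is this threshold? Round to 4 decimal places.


The threshold is 4/n.
4/2823 = 0.0014.

0.0014
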